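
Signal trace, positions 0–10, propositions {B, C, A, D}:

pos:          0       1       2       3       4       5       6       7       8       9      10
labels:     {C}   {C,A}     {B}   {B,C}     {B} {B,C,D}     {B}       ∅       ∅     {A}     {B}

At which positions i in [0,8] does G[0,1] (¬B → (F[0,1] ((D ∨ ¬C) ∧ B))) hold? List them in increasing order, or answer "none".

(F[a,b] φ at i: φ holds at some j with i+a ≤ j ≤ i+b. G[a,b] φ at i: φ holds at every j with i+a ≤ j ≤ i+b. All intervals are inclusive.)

Evaluate at each i in [0,8]:
  i=0: ✗ (fails at j=0)
  i=1: ✓ (all of [1,2])
  i=2: ✓ (all of [2,3])
  i=3: ✓ (all of [3,4])
  i=4: ✓ (all of [4,5])
  i=5: ✓ (all of [5,6])
  i=6: ✗ (fails at j=7)
  i=7: ✗ (fails at j=7)
  i=8: ✗ (fails at j=8)

1, 2, 3, 4, 5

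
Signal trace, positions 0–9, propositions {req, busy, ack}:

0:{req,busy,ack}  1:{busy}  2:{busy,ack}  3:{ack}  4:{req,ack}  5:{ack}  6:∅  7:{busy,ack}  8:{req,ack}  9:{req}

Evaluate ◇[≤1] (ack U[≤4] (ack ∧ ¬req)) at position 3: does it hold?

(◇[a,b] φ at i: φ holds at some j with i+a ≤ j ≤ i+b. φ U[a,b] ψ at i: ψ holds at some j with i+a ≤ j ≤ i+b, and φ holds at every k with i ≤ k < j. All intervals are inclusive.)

Holds

Check (ack U[≤4] (ack ∧ ¬req)) at each j in [3,4]:
  j=3: holds
  j=4: holds
Found at j=3 → formula holds.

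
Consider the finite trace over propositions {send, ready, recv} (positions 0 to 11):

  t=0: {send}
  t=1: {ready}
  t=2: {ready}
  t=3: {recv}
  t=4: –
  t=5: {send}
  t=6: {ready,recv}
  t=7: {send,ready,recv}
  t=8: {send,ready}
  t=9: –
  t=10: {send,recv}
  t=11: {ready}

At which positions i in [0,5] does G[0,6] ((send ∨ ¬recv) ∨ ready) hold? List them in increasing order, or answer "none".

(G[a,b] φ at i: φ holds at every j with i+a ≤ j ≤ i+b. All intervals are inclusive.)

Evaluate at each i in [0,5]:
  i=0: ✗ (fails at j=3)
  i=1: ✗ (fails at j=3)
  i=2: ✗ (fails at j=3)
  i=3: ✗ (fails at j=3)
  i=4: ✓ (all of [4,10])
  i=5: ✓ (all of [5,11])

4, 5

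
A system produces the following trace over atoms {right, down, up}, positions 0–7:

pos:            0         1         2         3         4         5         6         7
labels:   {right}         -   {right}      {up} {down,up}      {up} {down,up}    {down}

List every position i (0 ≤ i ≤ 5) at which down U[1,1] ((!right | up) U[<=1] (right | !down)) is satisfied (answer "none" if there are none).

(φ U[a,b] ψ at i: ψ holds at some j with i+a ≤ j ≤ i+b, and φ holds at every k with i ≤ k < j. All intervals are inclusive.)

4

Evaluate at each i in [0,5]:
  i=0: ✗ (lhs fails at k=0 before rhs at j=1)
  i=1: ✗ (lhs fails at k=1 before rhs at j=2)
  i=2: ✗ (lhs fails at k=2 before rhs at j=3)
  i=3: ✗ (lhs fails at k=3 before rhs at j=4)
  i=4: ✓ (rhs at j=5; lhs holds on [4,4])
  i=5: ✗ (no rhs in [6,6])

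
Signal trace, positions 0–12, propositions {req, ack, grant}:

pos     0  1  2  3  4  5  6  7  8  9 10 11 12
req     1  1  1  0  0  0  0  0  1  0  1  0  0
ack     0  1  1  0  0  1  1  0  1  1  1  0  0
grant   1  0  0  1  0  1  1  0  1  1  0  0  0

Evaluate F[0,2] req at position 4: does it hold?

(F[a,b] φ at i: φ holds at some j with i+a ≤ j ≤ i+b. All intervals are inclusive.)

Does not hold

Check req at each j in [4,6]:
  j=4: false
  j=5: false
  j=6: false
No position in the window satisfies it → formula fails.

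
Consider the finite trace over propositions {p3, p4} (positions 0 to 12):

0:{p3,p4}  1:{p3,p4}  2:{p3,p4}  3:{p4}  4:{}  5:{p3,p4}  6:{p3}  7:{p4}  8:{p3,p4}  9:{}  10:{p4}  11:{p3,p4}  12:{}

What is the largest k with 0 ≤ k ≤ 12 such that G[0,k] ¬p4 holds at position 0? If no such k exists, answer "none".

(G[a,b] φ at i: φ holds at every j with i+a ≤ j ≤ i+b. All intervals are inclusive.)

¬p4 must hold from j=0 onward; find where it first fails.
  j=0: fails → no k works.

none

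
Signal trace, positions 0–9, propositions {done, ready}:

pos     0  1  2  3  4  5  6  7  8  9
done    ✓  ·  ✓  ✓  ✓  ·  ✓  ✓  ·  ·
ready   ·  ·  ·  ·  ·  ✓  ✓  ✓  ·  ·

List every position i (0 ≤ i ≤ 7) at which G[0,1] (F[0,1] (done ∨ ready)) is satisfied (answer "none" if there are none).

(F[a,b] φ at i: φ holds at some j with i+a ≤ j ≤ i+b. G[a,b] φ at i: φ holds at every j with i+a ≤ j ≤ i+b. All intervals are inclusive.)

Evaluate at each i in [0,7]:
  i=0: ✓ (all of [0,1])
  i=1: ✓ (all of [1,2])
  i=2: ✓ (all of [2,3])
  i=3: ✓ (all of [3,4])
  i=4: ✓ (all of [4,5])
  i=5: ✓ (all of [5,6])
  i=6: ✓ (all of [6,7])
  i=7: ✗ (fails at j=8)

0, 1, 2, 3, 4, 5, 6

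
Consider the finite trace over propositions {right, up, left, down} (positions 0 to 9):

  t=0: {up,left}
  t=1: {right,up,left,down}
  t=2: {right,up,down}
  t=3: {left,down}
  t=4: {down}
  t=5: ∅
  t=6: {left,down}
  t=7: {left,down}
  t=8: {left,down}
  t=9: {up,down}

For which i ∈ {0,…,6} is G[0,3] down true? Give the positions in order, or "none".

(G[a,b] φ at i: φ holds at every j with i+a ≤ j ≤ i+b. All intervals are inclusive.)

1, 6

Evaluate at each i in [0,6]:
  i=0: ✗ (fails at j=0)
  i=1: ✓ (all of [1,4])
  i=2: ✗ (fails at j=5)
  i=3: ✗ (fails at j=5)
  i=4: ✗ (fails at j=5)
  i=5: ✗ (fails at j=5)
  i=6: ✓ (all of [6,9])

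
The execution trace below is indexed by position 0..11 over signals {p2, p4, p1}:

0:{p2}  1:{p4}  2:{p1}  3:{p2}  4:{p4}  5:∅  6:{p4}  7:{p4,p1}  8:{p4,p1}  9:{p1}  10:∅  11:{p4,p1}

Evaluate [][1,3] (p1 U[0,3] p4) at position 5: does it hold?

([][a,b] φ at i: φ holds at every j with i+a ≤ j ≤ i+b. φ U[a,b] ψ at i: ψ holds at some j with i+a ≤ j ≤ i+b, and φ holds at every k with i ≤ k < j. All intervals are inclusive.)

Yes

Check (p1 U[0,3] p4) at every j in [6,8]:
  j=6: holds
  j=7: holds
  j=8: holds
All positions satisfy it → formula holds.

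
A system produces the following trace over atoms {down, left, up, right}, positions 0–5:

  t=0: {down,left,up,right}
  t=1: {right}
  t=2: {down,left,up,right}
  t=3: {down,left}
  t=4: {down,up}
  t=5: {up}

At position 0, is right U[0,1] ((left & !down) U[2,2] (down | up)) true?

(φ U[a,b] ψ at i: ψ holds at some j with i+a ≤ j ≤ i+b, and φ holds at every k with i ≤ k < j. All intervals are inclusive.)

Need some j in [0,1] with ((left & !down) U[2,2] (down | up)), and right at every k in [0,j-1].
  j=0: ((left & !down) U[2,2] (down | up)) — fails.
  j=1: ((left & !down) U[2,2] (down | up)) — fails.
No j in the window works → until fails.

Does not hold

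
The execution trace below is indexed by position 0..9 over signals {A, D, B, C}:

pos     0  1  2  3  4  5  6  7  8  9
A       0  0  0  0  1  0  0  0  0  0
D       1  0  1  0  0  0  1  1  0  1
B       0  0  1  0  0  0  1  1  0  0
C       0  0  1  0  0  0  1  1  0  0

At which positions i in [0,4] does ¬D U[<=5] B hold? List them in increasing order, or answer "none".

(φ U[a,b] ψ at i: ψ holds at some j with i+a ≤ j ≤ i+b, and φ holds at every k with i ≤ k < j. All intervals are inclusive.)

Evaluate at each i in [0,4]:
  i=0: ✗ (lhs fails at k=0 before rhs at j=2)
  i=1: ✓ (rhs at j=2; lhs holds on [1,1])
  i=2: ✓ (rhs at j=2)
  i=3: ✓ (rhs at j=6; lhs holds on [3,5])
  i=4: ✓ (rhs at j=6; lhs holds on [4,5])

1, 2, 3, 4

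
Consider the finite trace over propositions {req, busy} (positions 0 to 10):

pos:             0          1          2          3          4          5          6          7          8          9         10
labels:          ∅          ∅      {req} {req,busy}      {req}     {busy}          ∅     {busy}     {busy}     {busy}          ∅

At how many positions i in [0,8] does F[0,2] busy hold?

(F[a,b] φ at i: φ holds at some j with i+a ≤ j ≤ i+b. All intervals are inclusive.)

Evaluate at each i in [0,8]:
  i=0: ✗ (none in [0,2])
  i=1: ✓ (witness j=3)
  i=2: ✓ (witness j=3)
  i=3: ✓ (witness j=3)
  i=4: ✓ (witness j=5)
  i=5: ✓ (witness j=5)
  i=6: ✓ (witness j=7)
  i=7: ✓ (witness j=7)
  i=8: ✓ (witness j=8)
Positions where it holds: {1, 2, 3, 4, 5, 6, 7, 8} → 8.

8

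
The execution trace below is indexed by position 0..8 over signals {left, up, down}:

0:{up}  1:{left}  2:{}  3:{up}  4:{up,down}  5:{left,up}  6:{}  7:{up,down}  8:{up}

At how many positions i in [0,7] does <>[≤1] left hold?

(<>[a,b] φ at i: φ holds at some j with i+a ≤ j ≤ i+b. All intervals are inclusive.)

Evaluate at each i in [0,7]:
  i=0: ✓ (witness j=1)
  i=1: ✓ (witness j=1)
  i=2: ✗ (none in [2,3])
  i=3: ✗ (none in [3,4])
  i=4: ✓ (witness j=5)
  i=5: ✓ (witness j=5)
  i=6: ✗ (none in [6,7])
  i=7: ✗ (none in [7,8])
Positions where it holds: {0, 1, 4, 5} → 4.

4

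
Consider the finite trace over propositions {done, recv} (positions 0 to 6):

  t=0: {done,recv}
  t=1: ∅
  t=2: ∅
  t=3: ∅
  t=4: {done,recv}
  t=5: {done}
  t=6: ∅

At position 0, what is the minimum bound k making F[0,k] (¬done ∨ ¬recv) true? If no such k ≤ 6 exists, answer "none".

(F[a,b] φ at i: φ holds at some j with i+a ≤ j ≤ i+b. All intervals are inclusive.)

1

Scan j = 0,1,… for (¬done ∨ ¬recv):
  j=0: fails
  j=1: holds
First hit at j=1, so smallest k = 1-0 = 1.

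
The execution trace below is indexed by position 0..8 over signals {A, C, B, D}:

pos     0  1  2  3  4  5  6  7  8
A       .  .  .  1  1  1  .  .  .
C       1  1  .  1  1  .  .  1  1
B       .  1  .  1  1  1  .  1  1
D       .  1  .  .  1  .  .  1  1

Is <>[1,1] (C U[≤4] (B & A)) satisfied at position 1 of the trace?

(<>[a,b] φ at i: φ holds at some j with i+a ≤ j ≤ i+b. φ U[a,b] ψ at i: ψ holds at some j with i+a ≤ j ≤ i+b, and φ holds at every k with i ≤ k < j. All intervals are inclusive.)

Does not hold

Check (C U[≤4] (B & A)) at each j in [2,2]:
  j=2: fails
No position in the window satisfies it → formula fails.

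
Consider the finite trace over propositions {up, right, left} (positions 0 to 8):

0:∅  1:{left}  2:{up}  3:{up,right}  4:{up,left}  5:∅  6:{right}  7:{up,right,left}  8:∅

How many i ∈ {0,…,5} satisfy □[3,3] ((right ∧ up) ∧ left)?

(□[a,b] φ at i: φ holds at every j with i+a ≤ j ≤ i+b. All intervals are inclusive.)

Evaluate at each i in [0,5]:
  i=0: ✗ (fails at j=3)
  i=1: ✗ (fails at j=4)
  i=2: ✗ (fails at j=5)
  i=3: ✗ (fails at j=6)
  i=4: ✓ (all of [7,7])
  i=5: ✗ (fails at j=8)
Positions where it holds: {4} → 1.

1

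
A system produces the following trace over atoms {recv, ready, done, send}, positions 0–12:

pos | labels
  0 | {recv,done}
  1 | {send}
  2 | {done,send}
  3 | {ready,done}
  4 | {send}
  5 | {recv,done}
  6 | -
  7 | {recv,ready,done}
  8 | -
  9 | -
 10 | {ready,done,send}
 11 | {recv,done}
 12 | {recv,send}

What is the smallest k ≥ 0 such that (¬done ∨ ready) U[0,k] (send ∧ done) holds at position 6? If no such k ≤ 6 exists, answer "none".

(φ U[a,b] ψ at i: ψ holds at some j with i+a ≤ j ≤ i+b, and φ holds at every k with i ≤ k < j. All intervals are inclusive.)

Need earliest j ≥ 6 with (send ∧ done), and (¬done ∨ ready) at every k in [6,j-1].
  j=6: rhs fails.
  j=7: rhs fails.
  j=8: rhs fails.
  j=9: rhs fails.
  j=10: rhs holds; lhs holds on [6,9]. k = 4.

4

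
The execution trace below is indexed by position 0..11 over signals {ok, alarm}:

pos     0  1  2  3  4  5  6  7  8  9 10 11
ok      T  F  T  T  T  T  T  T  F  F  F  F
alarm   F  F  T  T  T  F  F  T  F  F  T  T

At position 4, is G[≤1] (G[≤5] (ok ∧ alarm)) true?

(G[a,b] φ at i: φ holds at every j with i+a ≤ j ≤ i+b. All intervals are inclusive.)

Check G[≤5] (ok ∧ alarm) at every j in [4,5]:
  j=4: fails at 5
  j=5: fails at 5
Fails at j=4 → formula fails.

No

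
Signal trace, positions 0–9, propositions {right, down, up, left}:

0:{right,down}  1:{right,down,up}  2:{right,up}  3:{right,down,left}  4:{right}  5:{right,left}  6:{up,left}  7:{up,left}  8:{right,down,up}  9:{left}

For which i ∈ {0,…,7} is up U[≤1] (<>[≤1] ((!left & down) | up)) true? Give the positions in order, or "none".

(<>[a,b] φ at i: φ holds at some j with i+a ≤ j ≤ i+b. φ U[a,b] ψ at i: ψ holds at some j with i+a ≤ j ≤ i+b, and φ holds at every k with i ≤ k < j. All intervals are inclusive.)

Evaluate at each i in [0,7]:
  i=0: ✓ (rhs at j=0)
  i=1: ✓ (rhs at j=1)
  i=2: ✓ (rhs at j=2)
  i=3: ✗ (no rhs in [3,4])
  i=4: ✗ (lhs fails at k=4 before rhs at j=5)
  i=5: ✓ (rhs at j=5)
  i=6: ✓ (rhs at j=6)
  i=7: ✓ (rhs at j=7)

0, 1, 2, 5, 6, 7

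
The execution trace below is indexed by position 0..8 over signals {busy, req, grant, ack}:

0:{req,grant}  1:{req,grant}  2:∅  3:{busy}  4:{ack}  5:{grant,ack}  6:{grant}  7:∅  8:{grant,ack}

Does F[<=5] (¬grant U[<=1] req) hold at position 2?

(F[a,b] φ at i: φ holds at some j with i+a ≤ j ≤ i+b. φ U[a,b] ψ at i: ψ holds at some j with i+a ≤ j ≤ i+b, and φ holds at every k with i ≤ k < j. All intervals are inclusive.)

Check (¬grant U[<=1] req) at each j in [2,7]:
  j=2: fails
  j=3: fails
  j=4: fails
  j=5: fails
  j=6: fails
  j=7: fails
No position in the window satisfies it → formula fails.

Does not hold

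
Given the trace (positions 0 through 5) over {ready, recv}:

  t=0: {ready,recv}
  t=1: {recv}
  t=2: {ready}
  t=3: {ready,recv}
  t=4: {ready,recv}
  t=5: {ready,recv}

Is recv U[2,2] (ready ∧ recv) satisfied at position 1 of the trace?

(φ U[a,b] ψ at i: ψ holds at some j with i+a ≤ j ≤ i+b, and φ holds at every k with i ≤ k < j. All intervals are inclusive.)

No

Need some j in [3,3] with (ready ∧ recv), and recv at every k in [1,j-1].
  j=3: (ready ∧ recv) holds, but recv fails at k=2 → not this j.
No j in the window works → until fails.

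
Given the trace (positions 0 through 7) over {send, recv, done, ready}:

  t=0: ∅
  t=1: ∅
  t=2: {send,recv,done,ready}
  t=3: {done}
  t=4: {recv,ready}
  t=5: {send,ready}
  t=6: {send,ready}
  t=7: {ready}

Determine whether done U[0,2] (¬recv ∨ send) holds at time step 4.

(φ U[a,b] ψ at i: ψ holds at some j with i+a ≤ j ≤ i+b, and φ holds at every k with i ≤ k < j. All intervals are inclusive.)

No

Need some j in [4,6] with (¬recv ∨ send), and done at every k in [4,j-1].
  j=4: (¬recv ∨ send) false.
  j=5: (¬recv ∨ send) holds, but done fails at k=4 → not this j.
  j=6: (¬recv ∨ send) holds, but done fails at k=4 → not this j.
No j in the window works → until fails.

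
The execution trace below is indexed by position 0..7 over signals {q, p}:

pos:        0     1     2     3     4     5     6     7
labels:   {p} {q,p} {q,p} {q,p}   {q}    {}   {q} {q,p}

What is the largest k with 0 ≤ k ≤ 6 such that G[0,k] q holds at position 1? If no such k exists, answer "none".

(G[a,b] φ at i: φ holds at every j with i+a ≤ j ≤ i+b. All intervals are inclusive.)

3

q must hold from j=1 onward; find where it first fails.
  j=1: holds
  j=2: holds
  j=3: holds
  j=4: holds
  j=5: fails
Holds on [1,4], so largest k = 3.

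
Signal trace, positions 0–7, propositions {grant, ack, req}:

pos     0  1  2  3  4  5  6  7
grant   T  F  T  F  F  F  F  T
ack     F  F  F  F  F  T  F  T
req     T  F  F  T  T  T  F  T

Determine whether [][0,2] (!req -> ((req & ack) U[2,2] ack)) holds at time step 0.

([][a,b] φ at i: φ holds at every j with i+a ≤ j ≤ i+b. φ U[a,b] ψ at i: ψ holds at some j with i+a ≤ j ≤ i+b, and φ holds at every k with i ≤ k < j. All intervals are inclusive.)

Does not hold

Check (!req -> ((req & ack) U[2,2] ack)) at every j in [0,2]:
  j=0: antecedent false → ✓
  j=1: antecedent true; consequent fails → ✗
  j=2: antecedent true; consequent fails → ✗
Fails at j=1 → formula fails.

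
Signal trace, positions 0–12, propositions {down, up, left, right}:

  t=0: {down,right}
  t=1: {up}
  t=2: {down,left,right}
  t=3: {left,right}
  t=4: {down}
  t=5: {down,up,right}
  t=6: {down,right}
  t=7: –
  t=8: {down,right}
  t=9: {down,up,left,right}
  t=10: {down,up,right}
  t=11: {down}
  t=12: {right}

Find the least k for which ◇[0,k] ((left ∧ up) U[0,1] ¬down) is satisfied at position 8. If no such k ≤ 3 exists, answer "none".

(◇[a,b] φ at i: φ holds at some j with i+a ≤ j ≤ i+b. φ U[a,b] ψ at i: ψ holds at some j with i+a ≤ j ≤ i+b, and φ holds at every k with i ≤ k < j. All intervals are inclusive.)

Scan j = 8,9,… for ((left ∧ up) U[0,1] ¬down):
  j=8: fails
  j=9: fails
  j=10: fails
  j=11: fails
No j in [8,11] satisfies it → none.

none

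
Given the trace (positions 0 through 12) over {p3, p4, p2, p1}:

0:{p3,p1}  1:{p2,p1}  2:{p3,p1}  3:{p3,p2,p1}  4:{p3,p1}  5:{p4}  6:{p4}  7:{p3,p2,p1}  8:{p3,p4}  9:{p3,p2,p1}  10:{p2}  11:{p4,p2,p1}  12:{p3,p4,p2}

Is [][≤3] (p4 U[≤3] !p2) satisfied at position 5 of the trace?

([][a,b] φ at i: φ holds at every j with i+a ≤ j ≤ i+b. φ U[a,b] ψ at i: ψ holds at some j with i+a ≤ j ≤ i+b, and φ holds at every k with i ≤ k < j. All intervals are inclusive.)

Does not hold

Check (p4 U[≤3] !p2) at every j in [5,8]:
  j=5: holds
  j=6: holds
  j=7: fails
  j=8: holds
Fails at j=7 → formula fails.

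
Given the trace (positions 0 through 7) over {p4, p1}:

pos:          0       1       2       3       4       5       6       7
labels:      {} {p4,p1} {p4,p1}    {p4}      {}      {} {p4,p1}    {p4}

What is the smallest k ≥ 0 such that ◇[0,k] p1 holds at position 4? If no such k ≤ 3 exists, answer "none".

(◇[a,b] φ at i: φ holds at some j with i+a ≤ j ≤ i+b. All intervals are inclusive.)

Scan j = 4,5,… for p1:
  j=4: fails
  j=5: fails
  j=6: holds
First hit at j=6, so smallest k = 6-4 = 2.

2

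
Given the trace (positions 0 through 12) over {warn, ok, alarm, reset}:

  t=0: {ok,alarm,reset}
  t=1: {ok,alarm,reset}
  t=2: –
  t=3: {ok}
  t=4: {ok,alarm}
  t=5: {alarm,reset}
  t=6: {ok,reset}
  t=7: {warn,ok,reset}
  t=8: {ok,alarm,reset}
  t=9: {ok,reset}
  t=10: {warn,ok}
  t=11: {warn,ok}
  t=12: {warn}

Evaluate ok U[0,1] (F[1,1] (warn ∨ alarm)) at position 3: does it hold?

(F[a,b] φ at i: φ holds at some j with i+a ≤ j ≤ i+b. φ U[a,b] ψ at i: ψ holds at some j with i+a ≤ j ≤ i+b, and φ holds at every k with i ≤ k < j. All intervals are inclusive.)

Need some j in [3,4] with F[1,1] (warn ∨ alarm), and ok at every k in [3,j-1].
  j=3: F[1,1] (warn ∨ alarm) holds; no prefix to check → satisfied.

True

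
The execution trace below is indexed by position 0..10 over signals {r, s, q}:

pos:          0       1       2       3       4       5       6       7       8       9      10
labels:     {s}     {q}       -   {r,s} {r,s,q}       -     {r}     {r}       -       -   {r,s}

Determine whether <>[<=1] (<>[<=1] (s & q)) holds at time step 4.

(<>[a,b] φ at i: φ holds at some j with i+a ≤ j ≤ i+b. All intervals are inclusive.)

Check <>[<=1] (s & q) at each j in [4,5]:
  j=4: holds (witness at 4)
  j=5: fails (none in [5,6])
Found at j=4 → formula holds.

True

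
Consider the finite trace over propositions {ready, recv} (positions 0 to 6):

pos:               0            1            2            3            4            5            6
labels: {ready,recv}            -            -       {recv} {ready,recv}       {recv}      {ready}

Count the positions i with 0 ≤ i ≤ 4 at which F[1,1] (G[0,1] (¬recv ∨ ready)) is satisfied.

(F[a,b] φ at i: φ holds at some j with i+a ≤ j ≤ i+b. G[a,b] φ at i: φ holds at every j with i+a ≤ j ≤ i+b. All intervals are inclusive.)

Evaluate at each i in [0,4]:
  i=0: ✓ (witness j=1)
  i=1: ✗ (none in [2,2])
  i=2: ✗ (none in [3,3])
  i=3: ✗ (none in [4,4])
  i=4: ✗ (none in [5,5])
Positions where it holds: {0} → 1.

1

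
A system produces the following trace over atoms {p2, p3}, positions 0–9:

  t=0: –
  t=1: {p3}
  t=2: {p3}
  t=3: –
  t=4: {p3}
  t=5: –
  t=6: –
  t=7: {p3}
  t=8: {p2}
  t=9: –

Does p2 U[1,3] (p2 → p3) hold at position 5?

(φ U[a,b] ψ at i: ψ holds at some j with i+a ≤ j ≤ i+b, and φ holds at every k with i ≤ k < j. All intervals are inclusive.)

No

Need some j in [6,8] with (p2 → p3), and p2 at every k in [5,j-1].
  j=6: (p2 → p3) holds, but p2 fails at k=5 → not this j.
  j=7: (p2 → p3) holds, but p2 fails at k=5 → not this j.
  j=8: (p2 → p3) false.
No j in the window works → until fails.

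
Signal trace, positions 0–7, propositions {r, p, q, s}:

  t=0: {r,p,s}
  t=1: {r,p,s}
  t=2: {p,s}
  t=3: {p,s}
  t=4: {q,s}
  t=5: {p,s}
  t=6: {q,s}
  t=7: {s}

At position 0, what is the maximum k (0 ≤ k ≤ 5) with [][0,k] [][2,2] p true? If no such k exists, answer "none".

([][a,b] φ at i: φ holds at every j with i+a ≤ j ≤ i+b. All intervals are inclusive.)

1

[][2,2] p must hold from j=0 onward; find where it first fails.
  j=0: holds
  j=1: holds
  j=2: fails
Holds on [0,1], so largest k = 1.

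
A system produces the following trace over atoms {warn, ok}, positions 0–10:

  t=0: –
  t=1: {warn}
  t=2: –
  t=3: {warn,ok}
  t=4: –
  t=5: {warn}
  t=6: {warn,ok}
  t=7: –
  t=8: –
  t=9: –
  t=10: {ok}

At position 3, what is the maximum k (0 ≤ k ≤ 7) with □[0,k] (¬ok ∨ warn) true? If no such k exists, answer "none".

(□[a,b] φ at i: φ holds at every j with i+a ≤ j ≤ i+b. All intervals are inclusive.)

(¬ok ∨ warn) must hold from j=3 onward; find where it first fails.
  j=3: holds
  j=4: holds
  j=5: holds
  j=6: holds
  j=7: holds
  j=8: holds
  j=9: holds
  j=10: fails
Holds on [3,9], so largest k = 6.

6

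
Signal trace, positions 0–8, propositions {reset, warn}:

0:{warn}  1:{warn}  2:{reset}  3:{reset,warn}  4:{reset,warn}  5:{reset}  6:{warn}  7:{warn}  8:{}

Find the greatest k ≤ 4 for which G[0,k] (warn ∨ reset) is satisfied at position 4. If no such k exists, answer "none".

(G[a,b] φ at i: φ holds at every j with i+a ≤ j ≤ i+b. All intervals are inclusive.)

3

(warn ∨ reset) must hold from j=4 onward; find where it first fails.
  j=4: holds
  j=5: holds
  j=6: holds
  j=7: holds
  j=8: fails
Holds on [4,7], so largest k = 3.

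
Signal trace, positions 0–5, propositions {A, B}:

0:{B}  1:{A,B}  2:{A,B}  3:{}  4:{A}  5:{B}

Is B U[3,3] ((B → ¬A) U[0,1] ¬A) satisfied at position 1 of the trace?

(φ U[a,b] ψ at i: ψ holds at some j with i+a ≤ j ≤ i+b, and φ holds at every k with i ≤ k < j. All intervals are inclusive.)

Need some j in [4,4] with ((B → ¬A) U[0,1] ¬A), and B at every k in [1,j-1].
  j=4: ((B → ¬A) U[0,1] ¬A) holds, but B fails at k=3 → not this j.
No j in the window works → until fails.

No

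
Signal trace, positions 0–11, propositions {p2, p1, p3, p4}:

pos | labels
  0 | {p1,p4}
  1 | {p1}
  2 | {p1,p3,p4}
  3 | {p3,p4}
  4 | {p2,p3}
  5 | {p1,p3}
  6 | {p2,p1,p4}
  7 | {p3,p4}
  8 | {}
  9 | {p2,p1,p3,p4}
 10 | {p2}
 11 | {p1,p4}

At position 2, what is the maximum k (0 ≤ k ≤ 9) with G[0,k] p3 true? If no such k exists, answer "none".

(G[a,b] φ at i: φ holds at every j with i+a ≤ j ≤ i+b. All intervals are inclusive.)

3

p3 must hold from j=2 onward; find where it first fails.
  j=2: holds
  j=3: holds
  j=4: holds
  j=5: holds
  j=6: fails
Holds on [2,5], so largest k = 3.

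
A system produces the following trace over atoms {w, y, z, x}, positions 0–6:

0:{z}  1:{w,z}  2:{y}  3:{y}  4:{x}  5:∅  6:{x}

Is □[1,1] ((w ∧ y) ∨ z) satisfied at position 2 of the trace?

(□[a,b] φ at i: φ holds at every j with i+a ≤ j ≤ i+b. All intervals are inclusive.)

Check ((w ∧ y) ∨ z) at every j in [3,3]:
  j=3: false
Fails at j=3 → formula fails.

No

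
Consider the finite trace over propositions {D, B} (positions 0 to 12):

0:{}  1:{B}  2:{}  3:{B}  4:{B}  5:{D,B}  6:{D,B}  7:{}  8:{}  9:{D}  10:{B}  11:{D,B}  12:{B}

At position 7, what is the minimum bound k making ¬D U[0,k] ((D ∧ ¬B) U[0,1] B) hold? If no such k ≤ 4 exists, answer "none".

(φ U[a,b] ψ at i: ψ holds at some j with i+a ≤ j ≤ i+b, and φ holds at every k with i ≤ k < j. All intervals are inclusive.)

Need earliest j ≥ 7 with ((D ∧ ¬B) U[0,1] B), and ¬D at every k in [7,j-1].
  j=7: rhs fails.
  j=8: rhs fails.
  j=9: rhs holds; lhs holds on [7,8]. k = 2.

2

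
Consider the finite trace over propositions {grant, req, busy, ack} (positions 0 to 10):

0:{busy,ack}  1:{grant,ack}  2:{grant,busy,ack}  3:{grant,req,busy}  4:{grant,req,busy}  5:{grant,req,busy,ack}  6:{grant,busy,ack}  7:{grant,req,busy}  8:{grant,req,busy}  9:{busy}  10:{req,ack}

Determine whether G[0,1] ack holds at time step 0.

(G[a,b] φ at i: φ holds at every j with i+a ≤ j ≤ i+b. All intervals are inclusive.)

Yes

Check ack at every j in [0,1]:
  j=0: true
  j=1: true
All positions satisfy it → formula holds.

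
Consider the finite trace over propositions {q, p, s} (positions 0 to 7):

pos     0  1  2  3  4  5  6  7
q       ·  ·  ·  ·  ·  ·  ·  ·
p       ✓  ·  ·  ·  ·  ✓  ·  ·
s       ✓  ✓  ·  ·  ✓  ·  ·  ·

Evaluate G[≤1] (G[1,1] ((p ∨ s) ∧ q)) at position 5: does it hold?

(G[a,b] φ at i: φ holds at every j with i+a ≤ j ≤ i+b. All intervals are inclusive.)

Check G[1,1] ((p ∨ s) ∧ q) at every j in [5,6]:
  j=5: fails at 6
  j=6: fails at 7
Fails at j=5 → formula fails.

No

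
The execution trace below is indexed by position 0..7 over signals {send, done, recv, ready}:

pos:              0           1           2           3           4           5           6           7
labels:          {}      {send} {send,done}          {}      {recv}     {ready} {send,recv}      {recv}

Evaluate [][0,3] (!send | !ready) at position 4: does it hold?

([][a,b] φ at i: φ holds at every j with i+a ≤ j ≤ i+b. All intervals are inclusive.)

Check (!send | !ready) at every j in [4,7]:
  j=4: true
  j=5: true
  j=6: true
  j=7: true
All positions satisfy it → formula holds.

True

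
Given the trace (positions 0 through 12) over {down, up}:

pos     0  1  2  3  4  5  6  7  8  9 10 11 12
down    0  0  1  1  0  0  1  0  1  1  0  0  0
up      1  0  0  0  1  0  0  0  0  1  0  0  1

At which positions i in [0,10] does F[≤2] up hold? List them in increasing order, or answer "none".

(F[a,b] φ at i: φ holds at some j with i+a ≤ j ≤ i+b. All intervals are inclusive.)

0, 2, 3, 4, 7, 8, 9, 10

Evaluate at each i in [0,10]:
  i=0: ✓ (witness j=0)
  i=1: ✗ (none in [1,3])
  i=2: ✓ (witness j=4)
  i=3: ✓ (witness j=4)
  i=4: ✓ (witness j=4)
  i=5: ✗ (none in [5,7])
  i=6: ✗ (none in [6,8])
  i=7: ✓ (witness j=9)
  i=8: ✓ (witness j=9)
  i=9: ✓ (witness j=9)
  i=10: ✓ (witness j=12)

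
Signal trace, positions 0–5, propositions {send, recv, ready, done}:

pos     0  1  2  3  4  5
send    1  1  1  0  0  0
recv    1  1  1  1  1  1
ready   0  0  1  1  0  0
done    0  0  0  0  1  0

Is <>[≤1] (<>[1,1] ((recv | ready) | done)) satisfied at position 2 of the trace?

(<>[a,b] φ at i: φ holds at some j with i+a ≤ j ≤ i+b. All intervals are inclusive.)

True

Check <>[1,1] ((recv | ready) | done) at each j in [2,3]:
  j=2: holds (witness at 3)
  j=3: holds (witness at 4)
Found at j=2 → formula holds.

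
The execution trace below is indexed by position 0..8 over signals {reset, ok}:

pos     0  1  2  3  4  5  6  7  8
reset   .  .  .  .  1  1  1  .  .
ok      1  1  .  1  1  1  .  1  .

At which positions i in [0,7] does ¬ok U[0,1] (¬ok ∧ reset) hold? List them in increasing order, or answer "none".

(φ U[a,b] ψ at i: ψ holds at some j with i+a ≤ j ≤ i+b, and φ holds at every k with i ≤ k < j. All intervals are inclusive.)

Evaluate at each i in [0,7]:
  i=0: ✗ (no rhs in [0,1])
  i=1: ✗ (no rhs in [1,2])
  i=2: ✗ (no rhs in [2,3])
  i=3: ✗ (no rhs in [3,4])
  i=4: ✗ (no rhs in [4,5])
  i=5: ✗ (lhs fails at k=5 before rhs at j=6)
  i=6: ✓ (rhs at j=6)
  i=7: ✗ (no rhs in [7,8])

6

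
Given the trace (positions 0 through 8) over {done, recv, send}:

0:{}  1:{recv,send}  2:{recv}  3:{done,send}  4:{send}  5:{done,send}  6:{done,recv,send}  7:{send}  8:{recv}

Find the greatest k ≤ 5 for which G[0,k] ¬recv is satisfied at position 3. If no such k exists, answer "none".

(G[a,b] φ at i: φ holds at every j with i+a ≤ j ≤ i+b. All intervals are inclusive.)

2

¬recv must hold from j=3 onward; find where it first fails.
  j=3: holds
  j=4: holds
  j=5: holds
  j=6: fails
Holds on [3,5], so largest k = 2.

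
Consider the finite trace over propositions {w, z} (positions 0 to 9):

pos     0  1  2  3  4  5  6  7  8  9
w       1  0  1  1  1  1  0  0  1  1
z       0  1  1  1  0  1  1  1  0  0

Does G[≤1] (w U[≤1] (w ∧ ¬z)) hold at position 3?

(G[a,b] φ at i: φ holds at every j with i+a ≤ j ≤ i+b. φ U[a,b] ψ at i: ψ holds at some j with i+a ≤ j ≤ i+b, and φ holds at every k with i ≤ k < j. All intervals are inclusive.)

Holds

Check (w U[≤1] (w ∧ ¬z)) at every j in [3,4]:
  j=3: holds
  j=4: holds
All positions satisfy it → formula holds.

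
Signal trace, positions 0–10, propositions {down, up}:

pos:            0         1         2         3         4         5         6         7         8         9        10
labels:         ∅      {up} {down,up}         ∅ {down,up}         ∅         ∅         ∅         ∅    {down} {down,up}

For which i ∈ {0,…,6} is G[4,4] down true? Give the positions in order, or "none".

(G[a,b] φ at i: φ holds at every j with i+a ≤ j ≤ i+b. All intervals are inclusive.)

0, 5, 6

Evaluate at each i in [0,6]:
  i=0: ✓ (all of [4,4])
  i=1: ✗ (fails at j=5)
  i=2: ✗ (fails at j=6)
  i=3: ✗ (fails at j=7)
  i=4: ✗ (fails at j=8)
  i=5: ✓ (all of [9,9])
  i=6: ✓ (all of [10,10])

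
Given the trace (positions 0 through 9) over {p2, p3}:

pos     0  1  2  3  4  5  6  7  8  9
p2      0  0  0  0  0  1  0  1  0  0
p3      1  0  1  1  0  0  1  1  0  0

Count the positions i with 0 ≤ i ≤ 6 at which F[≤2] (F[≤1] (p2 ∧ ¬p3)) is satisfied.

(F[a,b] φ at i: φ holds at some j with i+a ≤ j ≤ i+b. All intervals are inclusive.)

Evaluate at each i in [0,6]:
  i=0: ✗ (none in [0,2])
  i=1: ✗ (none in [1,3])
  i=2: ✓ (witness j=4)
  i=3: ✓ (witness j=4)
  i=4: ✓ (witness j=4)
  i=5: ✓ (witness j=5)
  i=6: ✗ (none in [6,8])
Positions where it holds: {2, 3, 4, 5} → 4.

4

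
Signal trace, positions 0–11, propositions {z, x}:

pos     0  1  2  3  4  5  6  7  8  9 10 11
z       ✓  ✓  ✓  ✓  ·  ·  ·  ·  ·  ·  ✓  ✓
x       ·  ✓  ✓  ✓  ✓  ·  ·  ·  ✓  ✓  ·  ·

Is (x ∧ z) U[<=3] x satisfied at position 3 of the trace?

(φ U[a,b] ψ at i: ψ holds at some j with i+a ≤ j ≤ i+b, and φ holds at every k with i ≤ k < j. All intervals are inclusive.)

Need some j in [3,6] with x, and (x ∧ z) at every k in [3,j-1].
  j=3: x holds; no prefix to check → satisfied.

True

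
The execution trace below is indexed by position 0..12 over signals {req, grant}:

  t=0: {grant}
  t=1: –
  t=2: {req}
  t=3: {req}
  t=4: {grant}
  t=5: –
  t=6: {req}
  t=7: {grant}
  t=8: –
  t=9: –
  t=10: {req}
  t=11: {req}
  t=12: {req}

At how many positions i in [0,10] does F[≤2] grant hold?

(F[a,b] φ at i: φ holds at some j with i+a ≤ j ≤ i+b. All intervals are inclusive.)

Evaluate at each i in [0,10]:
  i=0: ✓ (witness j=0)
  i=1: ✗ (none in [1,3])
  i=2: ✓ (witness j=4)
  i=3: ✓ (witness j=4)
  i=4: ✓ (witness j=4)
  i=5: ✓ (witness j=7)
  i=6: ✓ (witness j=7)
  i=7: ✓ (witness j=7)
  i=8: ✗ (none in [8,10])
  i=9: ✗ (none in [9,11])
  i=10: ✗ (none in [10,12])
Positions where it holds: {0, 2, 3, 4, 5, 6, 7} → 7.

7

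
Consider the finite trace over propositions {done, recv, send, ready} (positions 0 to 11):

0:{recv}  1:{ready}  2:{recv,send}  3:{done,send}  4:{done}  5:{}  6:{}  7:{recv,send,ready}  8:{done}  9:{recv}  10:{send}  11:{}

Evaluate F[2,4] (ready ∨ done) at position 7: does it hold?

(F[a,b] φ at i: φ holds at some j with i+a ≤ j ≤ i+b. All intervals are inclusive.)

Check (ready ∨ done) at each j in [9,11]:
  j=9: false
  j=10: false
  j=11: false
No position in the window satisfies it → formula fails.

False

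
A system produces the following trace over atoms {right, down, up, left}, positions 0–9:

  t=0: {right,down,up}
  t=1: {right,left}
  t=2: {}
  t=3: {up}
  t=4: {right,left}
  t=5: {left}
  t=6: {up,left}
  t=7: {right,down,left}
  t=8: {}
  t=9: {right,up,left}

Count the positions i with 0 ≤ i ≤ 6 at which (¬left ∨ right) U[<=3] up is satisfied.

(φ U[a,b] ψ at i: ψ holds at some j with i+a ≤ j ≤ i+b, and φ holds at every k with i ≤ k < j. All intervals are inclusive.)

5

Evaluate at each i in [0,6]:
  i=0: ✓ (rhs at j=0)
  i=1: ✓ (rhs at j=3; lhs holds on [1,2])
  i=2: ✓ (rhs at j=3; lhs holds on [2,2])
  i=3: ✓ (rhs at j=3)
  i=4: ✗ (lhs fails at k=5 before rhs at j=6)
  i=5: ✗ (lhs fails at k=5 before rhs at j=6)
  i=6: ✓ (rhs at j=6)
Positions where it holds: {0, 1, 2, 3, 6} → 5.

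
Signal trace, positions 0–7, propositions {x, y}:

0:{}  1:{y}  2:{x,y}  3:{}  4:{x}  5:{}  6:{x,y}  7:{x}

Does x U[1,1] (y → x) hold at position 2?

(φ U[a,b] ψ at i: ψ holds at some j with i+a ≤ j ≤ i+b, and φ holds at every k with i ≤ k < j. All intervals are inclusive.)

Holds

Need some j in [3,3] with (y → x), and x at every k in [2,j-1].
  j=3: (y → x) holds; x holds at every k in [2,2] → satisfied.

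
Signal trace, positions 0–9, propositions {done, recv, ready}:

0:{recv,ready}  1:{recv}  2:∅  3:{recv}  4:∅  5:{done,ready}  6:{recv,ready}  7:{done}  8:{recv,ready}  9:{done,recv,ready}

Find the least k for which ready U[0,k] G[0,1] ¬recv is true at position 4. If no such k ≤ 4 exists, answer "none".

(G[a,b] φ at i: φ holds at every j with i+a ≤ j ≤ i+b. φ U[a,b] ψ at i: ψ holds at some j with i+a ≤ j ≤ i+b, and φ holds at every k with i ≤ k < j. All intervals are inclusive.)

Need earliest j ≥ 4 with G[0,1] ¬recv, and ready at every k in [4,j-1].
  j=4: rhs holds (empty prefix). k = 0.

0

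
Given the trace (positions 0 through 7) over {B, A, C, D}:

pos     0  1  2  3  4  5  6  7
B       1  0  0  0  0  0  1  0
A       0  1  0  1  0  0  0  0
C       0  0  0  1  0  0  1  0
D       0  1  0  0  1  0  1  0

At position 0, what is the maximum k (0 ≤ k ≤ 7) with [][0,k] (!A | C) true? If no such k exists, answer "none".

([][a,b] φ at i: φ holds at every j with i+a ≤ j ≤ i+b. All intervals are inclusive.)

0

(!A | C) must hold from j=0 onward; find where it first fails.
  j=0: holds
  j=1: fails
Holds on [0,0], so largest k = 0.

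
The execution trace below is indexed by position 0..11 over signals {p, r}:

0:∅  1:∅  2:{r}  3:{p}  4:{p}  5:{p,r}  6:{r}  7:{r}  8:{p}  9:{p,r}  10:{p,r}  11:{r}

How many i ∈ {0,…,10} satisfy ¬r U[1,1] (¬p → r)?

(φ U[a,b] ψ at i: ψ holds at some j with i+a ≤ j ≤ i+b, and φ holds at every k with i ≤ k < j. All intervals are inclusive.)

Evaluate at each i in [0,10]:
  i=0: ✗ (no rhs in [1,1])
  i=1: ✓ (rhs at j=2; lhs holds on [1,1])
  i=2: ✗ (lhs fails at k=2 before rhs at j=3)
  i=3: ✓ (rhs at j=4; lhs holds on [3,3])
  i=4: ✓ (rhs at j=5; lhs holds on [4,4])
  i=5: ✗ (lhs fails at k=5 before rhs at j=6)
  i=6: ✗ (lhs fails at k=6 before rhs at j=7)
  i=7: ✗ (lhs fails at k=7 before rhs at j=8)
  i=8: ✓ (rhs at j=9; lhs holds on [8,8])
  i=9: ✗ (lhs fails at k=9 before rhs at j=10)
  i=10: ✗ (lhs fails at k=10 before rhs at j=11)
Positions where it holds: {1, 3, 4, 8} → 4.

4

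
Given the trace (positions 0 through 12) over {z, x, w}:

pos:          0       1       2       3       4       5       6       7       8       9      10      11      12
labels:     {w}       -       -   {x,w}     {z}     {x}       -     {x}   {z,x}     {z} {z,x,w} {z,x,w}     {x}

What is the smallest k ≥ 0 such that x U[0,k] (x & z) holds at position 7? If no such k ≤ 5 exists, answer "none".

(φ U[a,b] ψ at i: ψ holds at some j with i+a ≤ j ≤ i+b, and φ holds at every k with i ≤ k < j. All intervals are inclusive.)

Need earliest j ≥ 7 with (x & z), and x at every k in [7,j-1].
  j=7: rhs fails.
  j=8: rhs holds; lhs holds on [7,7]. k = 1.

1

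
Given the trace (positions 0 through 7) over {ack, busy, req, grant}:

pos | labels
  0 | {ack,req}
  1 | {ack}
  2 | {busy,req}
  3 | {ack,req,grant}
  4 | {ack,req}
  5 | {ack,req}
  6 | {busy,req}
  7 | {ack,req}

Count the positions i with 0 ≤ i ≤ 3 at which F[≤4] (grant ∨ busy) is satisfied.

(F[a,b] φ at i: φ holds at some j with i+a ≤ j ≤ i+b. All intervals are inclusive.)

Evaluate at each i in [0,3]:
  i=0: ✓ (witness j=2)
  i=1: ✓ (witness j=2)
  i=2: ✓ (witness j=2)
  i=3: ✓ (witness j=3)
Positions where it holds: {0, 1, 2, 3} → 4.

4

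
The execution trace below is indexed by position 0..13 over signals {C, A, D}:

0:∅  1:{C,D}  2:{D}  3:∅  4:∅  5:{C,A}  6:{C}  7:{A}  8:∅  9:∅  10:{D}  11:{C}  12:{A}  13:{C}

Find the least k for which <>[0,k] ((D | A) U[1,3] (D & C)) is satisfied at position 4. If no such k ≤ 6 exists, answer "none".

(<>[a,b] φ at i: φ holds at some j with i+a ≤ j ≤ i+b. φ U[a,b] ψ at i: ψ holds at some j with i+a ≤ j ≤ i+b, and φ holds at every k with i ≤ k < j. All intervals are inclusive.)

Scan j = 4,5,… for ((D | A) U[1,3] (D & C)):
  j=4: fails
  j=5: fails
  j=6: fails
  j=7: fails
  j=8: fails
  j=9: fails
  j=10: fails
No j in [4,10] satisfies it → none.

none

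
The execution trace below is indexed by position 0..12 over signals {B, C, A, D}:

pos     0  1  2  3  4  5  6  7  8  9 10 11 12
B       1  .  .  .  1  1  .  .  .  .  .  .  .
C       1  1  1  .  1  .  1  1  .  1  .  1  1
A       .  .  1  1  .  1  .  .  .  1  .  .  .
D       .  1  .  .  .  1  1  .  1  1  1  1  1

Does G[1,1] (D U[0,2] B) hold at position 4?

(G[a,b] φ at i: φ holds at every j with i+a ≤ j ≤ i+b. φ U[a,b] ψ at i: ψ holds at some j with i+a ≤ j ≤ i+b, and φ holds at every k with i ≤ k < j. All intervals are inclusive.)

Holds

Check (D U[0,2] B) at every j in [5,5]:
  j=5: holds
All positions satisfy it → formula holds.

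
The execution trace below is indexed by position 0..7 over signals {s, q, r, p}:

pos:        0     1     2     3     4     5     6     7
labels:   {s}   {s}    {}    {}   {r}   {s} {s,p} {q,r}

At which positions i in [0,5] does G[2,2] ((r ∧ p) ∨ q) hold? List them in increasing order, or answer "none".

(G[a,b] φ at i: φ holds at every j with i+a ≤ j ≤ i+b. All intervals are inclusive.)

5

Evaluate at each i in [0,5]:
  i=0: ✗ (fails at j=2)
  i=1: ✗ (fails at j=3)
  i=2: ✗ (fails at j=4)
  i=3: ✗ (fails at j=5)
  i=4: ✗ (fails at j=6)
  i=5: ✓ (all of [7,7])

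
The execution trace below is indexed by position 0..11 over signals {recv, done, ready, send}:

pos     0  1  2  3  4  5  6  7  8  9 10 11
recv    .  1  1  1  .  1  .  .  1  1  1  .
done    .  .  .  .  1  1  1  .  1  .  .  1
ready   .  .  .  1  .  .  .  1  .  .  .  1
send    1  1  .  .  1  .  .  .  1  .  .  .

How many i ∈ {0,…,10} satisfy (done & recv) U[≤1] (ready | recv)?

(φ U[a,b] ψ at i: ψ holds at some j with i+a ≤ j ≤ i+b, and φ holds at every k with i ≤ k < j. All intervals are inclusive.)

8

Evaluate at each i in [0,10]:
  i=0: ✗ (lhs fails at k=0 before rhs at j=1)
  i=1: ✓ (rhs at j=1)
  i=2: ✓ (rhs at j=2)
  i=3: ✓ (rhs at j=3)
  i=4: ✗ (lhs fails at k=4 before rhs at j=5)
  i=5: ✓ (rhs at j=5)
  i=6: ✗ (lhs fails at k=6 before rhs at j=7)
  i=7: ✓ (rhs at j=7)
  i=8: ✓ (rhs at j=8)
  i=9: ✓ (rhs at j=9)
  i=10: ✓ (rhs at j=10)
Positions where it holds: {1, 2, 3, 5, 7, 8, 9, 10} → 8.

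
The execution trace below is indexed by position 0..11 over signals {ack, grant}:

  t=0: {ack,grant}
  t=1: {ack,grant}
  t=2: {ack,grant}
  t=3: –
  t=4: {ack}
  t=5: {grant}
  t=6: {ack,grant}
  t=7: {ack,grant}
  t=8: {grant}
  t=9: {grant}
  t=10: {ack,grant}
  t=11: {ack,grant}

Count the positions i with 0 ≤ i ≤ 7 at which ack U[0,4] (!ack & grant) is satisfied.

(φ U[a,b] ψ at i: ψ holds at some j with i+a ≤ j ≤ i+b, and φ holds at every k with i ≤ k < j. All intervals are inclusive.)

Evaluate at each i in [0,7]:
  i=0: ✗ (no rhs in [0,4])
  i=1: ✗ (lhs fails at k=3 before rhs at j=5)
  i=2: ✗ (lhs fails at k=3 before rhs at j=5)
  i=3: ✗ (lhs fails at k=3 before rhs at j=5)
  i=4: ✓ (rhs at j=5; lhs holds on [4,4])
  i=5: ✓ (rhs at j=5)
  i=6: ✓ (rhs at j=8; lhs holds on [6,7])
  i=7: ✓ (rhs at j=8; lhs holds on [7,7])
Positions where it holds: {4, 5, 6, 7} → 4.

4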